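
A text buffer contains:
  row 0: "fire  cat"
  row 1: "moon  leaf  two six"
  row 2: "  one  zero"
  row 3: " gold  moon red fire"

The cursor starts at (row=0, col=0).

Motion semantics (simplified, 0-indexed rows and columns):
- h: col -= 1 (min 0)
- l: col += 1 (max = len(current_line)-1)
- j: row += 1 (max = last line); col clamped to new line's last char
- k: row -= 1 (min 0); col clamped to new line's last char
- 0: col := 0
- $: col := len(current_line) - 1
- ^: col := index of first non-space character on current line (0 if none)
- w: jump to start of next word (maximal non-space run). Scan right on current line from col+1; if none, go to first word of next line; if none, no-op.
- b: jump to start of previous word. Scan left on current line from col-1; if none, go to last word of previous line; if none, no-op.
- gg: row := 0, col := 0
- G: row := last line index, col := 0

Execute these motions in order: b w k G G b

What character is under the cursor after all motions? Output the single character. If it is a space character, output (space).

Answer: z

Derivation:
After 1 (b): row=0 col=0 char='f'
After 2 (w): row=0 col=6 char='c'
After 3 (k): row=0 col=6 char='c'
After 4 (G): row=3 col=0 char='_'
After 5 (G): row=3 col=0 char='_'
After 6 (b): row=2 col=7 char='z'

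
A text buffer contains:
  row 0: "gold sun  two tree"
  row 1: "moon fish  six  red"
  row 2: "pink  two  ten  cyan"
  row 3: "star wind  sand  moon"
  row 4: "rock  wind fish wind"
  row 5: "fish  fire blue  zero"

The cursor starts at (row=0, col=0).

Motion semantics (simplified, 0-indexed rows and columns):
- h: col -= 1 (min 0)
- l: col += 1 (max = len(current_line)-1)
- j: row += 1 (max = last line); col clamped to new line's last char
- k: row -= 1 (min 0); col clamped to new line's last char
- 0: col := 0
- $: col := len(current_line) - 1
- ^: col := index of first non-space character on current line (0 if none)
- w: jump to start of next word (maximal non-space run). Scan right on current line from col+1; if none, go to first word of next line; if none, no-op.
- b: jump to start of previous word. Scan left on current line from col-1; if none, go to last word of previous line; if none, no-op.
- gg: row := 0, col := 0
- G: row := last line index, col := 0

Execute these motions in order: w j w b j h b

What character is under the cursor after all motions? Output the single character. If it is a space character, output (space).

After 1 (w): row=0 col=5 char='s'
After 2 (j): row=1 col=5 char='f'
After 3 (w): row=1 col=11 char='s'
After 4 (b): row=1 col=5 char='f'
After 5 (j): row=2 col=5 char='_'
After 6 (h): row=2 col=4 char='_'
After 7 (b): row=2 col=0 char='p'

Answer: p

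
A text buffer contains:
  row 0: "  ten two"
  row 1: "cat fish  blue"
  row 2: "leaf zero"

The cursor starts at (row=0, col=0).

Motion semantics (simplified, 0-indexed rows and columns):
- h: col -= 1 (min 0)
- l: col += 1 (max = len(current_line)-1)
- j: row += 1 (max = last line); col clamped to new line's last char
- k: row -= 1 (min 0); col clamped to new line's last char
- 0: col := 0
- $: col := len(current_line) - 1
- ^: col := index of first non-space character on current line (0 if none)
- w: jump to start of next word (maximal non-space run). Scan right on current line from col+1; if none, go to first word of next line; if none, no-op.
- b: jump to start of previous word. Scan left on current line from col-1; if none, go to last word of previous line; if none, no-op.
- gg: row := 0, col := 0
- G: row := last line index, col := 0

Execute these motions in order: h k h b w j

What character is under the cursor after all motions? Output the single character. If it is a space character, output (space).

After 1 (h): row=0 col=0 char='_'
After 2 (k): row=0 col=0 char='_'
After 3 (h): row=0 col=0 char='_'
After 4 (b): row=0 col=0 char='_'
After 5 (w): row=0 col=2 char='t'
After 6 (j): row=1 col=2 char='t'

Answer: t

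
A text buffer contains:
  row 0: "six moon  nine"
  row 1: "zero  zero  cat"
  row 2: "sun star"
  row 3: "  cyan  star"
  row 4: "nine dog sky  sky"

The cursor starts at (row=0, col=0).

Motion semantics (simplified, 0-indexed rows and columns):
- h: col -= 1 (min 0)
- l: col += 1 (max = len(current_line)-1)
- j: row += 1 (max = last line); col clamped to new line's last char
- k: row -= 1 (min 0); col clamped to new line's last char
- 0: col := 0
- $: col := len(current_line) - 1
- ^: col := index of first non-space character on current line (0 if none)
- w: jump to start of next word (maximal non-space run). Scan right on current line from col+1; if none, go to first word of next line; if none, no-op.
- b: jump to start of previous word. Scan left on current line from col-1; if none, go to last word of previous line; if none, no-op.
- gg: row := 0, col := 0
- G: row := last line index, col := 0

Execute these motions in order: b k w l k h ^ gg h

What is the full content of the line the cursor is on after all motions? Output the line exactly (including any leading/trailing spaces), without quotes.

After 1 (b): row=0 col=0 char='s'
After 2 (k): row=0 col=0 char='s'
After 3 (w): row=0 col=4 char='m'
After 4 (l): row=0 col=5 char='o'
After 5 (k): row=0 col=5 char='o'
After 6 (h): row=0 col=4 char='m'
After 7 (^): row=0 col=0 char='s'
After 8 (gg): row=0 col=0 char='s'
After 9 (h): row=0 col=0 char='s'

Answer: six moon  nine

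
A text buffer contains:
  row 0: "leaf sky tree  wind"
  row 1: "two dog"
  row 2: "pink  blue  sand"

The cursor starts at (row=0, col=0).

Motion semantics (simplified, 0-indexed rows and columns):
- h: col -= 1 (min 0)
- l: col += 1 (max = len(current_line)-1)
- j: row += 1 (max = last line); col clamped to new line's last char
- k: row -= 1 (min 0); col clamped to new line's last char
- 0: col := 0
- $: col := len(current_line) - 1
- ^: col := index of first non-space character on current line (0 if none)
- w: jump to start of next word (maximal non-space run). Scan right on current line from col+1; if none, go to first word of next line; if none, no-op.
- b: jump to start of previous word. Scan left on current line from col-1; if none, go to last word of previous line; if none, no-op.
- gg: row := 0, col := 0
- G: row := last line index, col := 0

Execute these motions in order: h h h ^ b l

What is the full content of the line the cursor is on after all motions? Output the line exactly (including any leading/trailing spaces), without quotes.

After 1 (h): row=0 col=0 char='l'
After 2 (h): row=0 col=0 char='l'
After 3 (h): row=0 col=0 char='l'
After 4 (^): row=0 col=0 char='l'
After 5 (b): row=0 col=0 char='l'
After 6 (l): row=0 col=1 char='e'

Answer: leaf sky tree  wind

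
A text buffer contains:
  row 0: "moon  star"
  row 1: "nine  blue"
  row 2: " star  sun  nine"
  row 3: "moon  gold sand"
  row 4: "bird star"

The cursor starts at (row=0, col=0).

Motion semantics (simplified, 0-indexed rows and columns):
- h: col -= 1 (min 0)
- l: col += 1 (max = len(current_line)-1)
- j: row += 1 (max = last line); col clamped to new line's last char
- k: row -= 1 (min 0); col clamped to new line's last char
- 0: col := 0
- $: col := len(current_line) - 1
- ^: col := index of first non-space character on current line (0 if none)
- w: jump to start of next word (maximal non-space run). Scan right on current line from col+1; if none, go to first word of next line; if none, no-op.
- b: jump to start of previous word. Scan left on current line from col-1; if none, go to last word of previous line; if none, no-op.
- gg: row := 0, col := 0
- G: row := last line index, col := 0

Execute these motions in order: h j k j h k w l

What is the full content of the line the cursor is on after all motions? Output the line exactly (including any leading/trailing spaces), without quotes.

Answer: moon  star

Derivation:
After 1 (h): row=0 col=0 char='m'
After 2 (j): row=1 col=0 char='n'
After 3 (k): row=0 col=0 char='m'
After 4 (j): row=1 col=0 char='n'
After 5 (h): row=1 col=0 char='n'
After 6 (k): row=0 col=0 char='m'
After 7 (w): row=0 col=6 char='s'
After 8 (l): row=0 col=7 char='t'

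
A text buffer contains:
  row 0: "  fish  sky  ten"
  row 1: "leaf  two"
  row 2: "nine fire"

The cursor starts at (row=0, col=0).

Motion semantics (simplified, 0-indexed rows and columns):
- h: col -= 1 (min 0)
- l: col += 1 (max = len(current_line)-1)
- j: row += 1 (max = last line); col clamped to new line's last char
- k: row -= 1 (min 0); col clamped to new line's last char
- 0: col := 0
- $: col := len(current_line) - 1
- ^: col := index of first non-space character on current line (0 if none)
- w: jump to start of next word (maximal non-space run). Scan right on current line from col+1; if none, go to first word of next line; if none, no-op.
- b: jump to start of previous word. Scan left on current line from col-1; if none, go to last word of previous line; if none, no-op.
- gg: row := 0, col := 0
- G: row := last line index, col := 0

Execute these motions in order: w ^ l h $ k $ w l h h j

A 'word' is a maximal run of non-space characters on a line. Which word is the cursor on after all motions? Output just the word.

After 1 (w): row=0 col=2 char='f'
After 2 (^): row=0 col=2 char='f'
After 3 (l): row=0 col=3 char='i'
After 4 (h): row=0 col=2 char='f'
After 5 ($): row=0 col=15 char='n'
After 6 (k): row=0 col=15 char='n'
After 7 ($): row=0 col=15 char='n'
After 8 (w): row=1 col=0 char='l'
After 9 (l): row=1 col=1 char='e'
After 10 (h): row=1 col=0 char='l'
After 11 (h): row=1 col=0 char='l'
After 12 (j): row=2 col=0 char='n'

Answer: nine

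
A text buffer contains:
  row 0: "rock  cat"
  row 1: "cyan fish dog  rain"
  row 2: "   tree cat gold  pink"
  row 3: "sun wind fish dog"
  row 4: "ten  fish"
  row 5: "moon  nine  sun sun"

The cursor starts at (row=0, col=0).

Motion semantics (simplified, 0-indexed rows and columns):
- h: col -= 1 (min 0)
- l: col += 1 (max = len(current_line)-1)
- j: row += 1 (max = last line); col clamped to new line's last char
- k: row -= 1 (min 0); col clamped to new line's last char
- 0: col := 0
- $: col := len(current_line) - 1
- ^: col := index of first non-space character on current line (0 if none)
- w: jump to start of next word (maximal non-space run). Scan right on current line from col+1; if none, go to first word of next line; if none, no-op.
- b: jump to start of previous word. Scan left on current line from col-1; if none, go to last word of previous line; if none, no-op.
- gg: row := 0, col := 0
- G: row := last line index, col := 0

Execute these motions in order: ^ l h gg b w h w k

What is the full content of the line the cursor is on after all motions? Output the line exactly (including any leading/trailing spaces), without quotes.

Answer: rock  cat

Derivation:
After 1 (^): row=0 col=0 char='r'
After 2 (l): row=0 col=1 char='o'
After 3 (h): row=0 col=0 char='r'
After 4 (gg): row=0 col=0 char='r'
After 5 (b): row=0 col=0 char='r'
After 6 (w): row=0 col=6 char='c'
After 7 (h): row=0 col=5 char='_'
After 8 (w): row=0 col=6 char='c'
After 9 (k): row=0 col=6 char='c'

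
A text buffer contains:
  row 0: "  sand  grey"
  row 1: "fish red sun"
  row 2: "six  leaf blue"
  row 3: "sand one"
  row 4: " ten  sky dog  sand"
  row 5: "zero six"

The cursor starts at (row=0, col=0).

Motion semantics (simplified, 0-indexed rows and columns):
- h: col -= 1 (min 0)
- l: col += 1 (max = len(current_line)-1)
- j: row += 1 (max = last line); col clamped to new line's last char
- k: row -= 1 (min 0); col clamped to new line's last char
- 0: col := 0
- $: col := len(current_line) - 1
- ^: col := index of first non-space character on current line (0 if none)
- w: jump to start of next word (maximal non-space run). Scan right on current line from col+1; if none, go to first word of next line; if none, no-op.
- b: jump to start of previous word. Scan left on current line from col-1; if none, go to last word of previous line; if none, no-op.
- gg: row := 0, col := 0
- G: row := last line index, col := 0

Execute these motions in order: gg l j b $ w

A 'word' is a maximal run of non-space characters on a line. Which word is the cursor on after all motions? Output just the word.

After 1 (gg): row=0 col=0 char='_'
After 2 (l): row=0 col=1 char='_'
After 3 (j): row=1 col=1 char='i'
After 4 (b): row=1 col=0 char='f'
After 5 ($): row=1 col=11 char='n'
After 6 (w): row=2 col=0 char='s'

Answer: six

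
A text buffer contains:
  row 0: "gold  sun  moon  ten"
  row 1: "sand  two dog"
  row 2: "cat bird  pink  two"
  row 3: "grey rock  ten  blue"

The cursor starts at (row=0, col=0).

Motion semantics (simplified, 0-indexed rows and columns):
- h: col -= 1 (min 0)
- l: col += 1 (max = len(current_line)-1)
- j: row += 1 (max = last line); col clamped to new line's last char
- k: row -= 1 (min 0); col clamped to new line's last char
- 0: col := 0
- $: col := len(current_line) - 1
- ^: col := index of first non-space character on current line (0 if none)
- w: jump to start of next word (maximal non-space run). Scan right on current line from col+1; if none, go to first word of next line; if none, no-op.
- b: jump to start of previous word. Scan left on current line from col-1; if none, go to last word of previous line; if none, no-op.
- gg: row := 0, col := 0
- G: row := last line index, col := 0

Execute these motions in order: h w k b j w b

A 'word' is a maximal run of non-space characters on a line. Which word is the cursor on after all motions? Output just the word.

After 1 (h): row=0 col=0 char='g'
After 2 (w): row=0 col=6 char='s'
After 3 (k): row=0 col=6 char='s'
After 4 (b): row=0 col=0 char='g'
After 5 (j): row=1 col=0 char='s'
After 6 (w): row=1 col=6 char='t'
After 7 (b): row=1 col=0 char='s'

Answer: sand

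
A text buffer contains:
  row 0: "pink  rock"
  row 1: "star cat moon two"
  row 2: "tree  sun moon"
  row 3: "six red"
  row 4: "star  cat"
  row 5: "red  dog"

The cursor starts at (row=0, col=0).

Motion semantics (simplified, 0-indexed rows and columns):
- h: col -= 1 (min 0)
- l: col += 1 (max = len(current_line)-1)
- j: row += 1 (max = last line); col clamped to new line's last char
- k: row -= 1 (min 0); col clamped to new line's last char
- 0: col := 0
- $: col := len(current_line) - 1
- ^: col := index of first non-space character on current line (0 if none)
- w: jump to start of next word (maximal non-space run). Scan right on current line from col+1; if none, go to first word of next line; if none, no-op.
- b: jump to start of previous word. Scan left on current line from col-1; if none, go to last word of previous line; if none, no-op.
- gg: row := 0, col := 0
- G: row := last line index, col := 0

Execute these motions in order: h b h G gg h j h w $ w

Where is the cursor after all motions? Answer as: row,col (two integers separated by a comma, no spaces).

After 1 (h): row=0 col=0 char='p'
After 2 (b): row=0 col=0 char='p'
After 3 (h): row=0 col=0 char='p'
After 4 (G): row=5 col=0 char='r'
After 5 (gg): row=0 col=0 char='p'
After 6 (h): row=0 col=0 char='p'
After 7 (j): row=1 col=0 char='s'
After 8 (h): row=1 col=0 char='s'
After 9 (w): row=1 col=5 char='c'
After 10 ($): row=1 col=16 char='o'
After 11 (w): row=2 col=0 char='t'

Answer: 2,0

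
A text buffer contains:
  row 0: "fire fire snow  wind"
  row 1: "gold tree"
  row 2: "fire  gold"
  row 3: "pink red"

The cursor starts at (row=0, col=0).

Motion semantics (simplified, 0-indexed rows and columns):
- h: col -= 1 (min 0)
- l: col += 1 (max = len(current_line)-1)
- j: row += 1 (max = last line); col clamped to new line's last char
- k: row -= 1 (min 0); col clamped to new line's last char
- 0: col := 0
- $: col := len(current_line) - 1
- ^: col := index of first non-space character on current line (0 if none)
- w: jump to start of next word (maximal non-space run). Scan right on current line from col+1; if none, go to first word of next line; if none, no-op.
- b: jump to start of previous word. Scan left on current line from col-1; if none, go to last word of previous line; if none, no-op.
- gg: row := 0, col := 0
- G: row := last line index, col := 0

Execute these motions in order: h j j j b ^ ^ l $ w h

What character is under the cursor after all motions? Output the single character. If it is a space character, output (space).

After 1 (h): row=0 col=0 char='f'
After 2 (j): row=1 col=0 char='g'
After 3 (j): row=2 col=0 char='f'
After 4 (j): row=3 col=0 char='p'
After 5 (b): row=2 col=6 char='g'
After 6 (^): row=2 col=0 char='f'
After 7 (^): row=2 col=0 char='f'
After 8 (l): row=2 col=1 char='i'
After 9 ($): row=2 col=9 char='d'
After 10 (w): row=3 col=0 char='p'
After 11 (h): row=3 col=0 char='p'

Answer: p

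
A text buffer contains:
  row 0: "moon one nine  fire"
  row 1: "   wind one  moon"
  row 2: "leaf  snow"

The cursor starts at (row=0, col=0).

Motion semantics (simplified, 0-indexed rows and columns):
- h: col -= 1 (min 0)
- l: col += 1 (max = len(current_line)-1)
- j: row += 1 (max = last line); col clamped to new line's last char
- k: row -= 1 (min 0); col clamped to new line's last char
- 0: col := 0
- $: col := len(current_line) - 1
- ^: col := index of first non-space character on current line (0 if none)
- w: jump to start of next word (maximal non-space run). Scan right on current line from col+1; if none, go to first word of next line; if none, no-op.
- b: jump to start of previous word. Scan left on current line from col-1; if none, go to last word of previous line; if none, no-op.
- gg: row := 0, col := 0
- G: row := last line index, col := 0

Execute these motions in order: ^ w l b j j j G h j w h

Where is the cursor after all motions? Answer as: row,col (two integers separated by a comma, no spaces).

After 1 (^): row=0 col=0 char='m'
After 2 (w): row=0 col=5 char='o'
After 3 (l): row=0 col=6 char='n'
After 4 (b): row=0 col=5 char='o'
After 5 (j): row=1 col=5 char='n'
After 6 (j): row=2 col=5 char='_'
After 7 (j): row=2 col=5 char='_'
After 8 (G): row=2 col=0 char='l'
After 9 (h): row=2 col=0 char='l'
After 10 (j): row=2 col=0 char='l'
After 11 (w): row=2 col=6 char='s'
After 12 (h): row=2 col=5 char='_'

Answer: 2,5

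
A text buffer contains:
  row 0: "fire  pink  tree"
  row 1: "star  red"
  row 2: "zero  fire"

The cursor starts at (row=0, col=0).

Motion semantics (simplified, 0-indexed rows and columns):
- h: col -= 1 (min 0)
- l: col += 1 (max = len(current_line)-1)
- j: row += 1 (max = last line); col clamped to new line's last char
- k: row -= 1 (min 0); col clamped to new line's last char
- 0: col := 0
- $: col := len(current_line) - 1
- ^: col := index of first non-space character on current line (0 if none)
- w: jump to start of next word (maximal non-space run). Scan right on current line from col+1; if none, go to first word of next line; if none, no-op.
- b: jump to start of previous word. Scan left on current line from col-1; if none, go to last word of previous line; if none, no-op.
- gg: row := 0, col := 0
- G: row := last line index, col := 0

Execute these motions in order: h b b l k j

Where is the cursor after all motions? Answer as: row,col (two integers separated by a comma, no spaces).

Answer: 1,1

Derivation:
After 1 (h): row=0 col=0 char='f'
After 2 (b): row=0 col=0 char='f'
After 3 (b): row=0 col=0 char='f'
After 4 (l): row=0 col=1 char='i'
After 5 (k): row=0 col=1 char='i'
After 6 (j): row=1 col=1 char='t'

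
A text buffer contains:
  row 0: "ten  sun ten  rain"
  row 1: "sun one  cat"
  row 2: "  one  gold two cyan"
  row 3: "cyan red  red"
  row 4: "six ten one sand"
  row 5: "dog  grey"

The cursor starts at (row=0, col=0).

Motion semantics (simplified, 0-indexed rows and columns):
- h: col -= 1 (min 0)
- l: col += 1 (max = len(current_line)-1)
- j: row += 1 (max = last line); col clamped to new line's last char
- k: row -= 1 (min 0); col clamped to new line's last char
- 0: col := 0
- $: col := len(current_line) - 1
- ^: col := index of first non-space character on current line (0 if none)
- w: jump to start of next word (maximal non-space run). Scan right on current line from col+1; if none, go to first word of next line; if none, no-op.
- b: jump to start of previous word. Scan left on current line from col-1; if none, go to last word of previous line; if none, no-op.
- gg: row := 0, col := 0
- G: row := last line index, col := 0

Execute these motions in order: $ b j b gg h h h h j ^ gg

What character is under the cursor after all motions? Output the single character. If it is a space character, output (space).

After 1 ($): row=0 col=17 char='n'
After 2 (b): row=0 col=14 char='r'
After 3 (j): row=1 col=11 char='t'
After 4 (b): row=1 col=9 char='c'
After 5 (gg): row=0 col=0 char='t'
After 6 (h): row=0 col=0 char='t'
After 7 (h): row=0 col=0 char='t'
After 8 (h): row=0 col=0 char='t'
After 9 (h): row=0 col=0 char='t'
After 10 (j): row=1 col=0 char='s'
After 11 (^): row=1 col=0 char='s'
After 12 (gg): row=0 col=0 char='t'

Answer: t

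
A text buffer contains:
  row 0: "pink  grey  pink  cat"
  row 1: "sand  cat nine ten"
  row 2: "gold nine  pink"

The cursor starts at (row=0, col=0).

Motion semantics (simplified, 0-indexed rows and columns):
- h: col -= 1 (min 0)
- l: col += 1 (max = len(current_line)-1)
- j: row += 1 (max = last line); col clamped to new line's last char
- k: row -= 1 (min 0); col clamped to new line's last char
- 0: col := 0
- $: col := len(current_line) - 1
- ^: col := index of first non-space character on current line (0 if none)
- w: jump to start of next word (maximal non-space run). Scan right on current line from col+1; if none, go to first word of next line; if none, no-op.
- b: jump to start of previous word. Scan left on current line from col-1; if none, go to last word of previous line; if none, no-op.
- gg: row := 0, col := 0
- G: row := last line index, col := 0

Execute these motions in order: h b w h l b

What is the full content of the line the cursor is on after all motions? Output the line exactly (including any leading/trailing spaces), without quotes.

After 1 (h): row=0 col=0 char='p'
After 2 (b): row=0 col=0 char='p'
After 3 (w): row=0 col=6 char='g'
After 4 (h): row=0 col=5 char='_'
After 5 (l): row=0 col=6 char='g'
After 6 (b): row=0 col=0 char='p'

Answer: pink  grey  pink  cat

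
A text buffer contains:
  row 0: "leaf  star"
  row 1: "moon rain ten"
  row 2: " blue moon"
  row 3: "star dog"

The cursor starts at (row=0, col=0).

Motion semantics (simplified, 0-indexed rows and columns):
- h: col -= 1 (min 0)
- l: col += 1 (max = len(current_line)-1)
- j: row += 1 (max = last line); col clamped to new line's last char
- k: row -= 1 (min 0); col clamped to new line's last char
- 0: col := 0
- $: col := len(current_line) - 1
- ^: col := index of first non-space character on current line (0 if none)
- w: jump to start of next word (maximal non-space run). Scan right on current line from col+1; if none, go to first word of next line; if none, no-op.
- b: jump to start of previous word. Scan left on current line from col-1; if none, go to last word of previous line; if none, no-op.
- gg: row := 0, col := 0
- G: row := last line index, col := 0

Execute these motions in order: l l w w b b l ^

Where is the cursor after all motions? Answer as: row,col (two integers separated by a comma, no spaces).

Answer: 0,0

Derivation:
After 1 (l): row=0 col=1 char='e'
After 2 (l): row=0 col=2 char='a'
After 3 (w): row=0 col=6 char='s'
After 4 (w): row=1 col=0 char='m'
After 5 (b): row=0 col=6 char='s'
After 6 (b): row=0 col=0 char='l'
After 7 (l): row=0 col=1 char='e'
After 8 (^): row=0 col=0 char='l'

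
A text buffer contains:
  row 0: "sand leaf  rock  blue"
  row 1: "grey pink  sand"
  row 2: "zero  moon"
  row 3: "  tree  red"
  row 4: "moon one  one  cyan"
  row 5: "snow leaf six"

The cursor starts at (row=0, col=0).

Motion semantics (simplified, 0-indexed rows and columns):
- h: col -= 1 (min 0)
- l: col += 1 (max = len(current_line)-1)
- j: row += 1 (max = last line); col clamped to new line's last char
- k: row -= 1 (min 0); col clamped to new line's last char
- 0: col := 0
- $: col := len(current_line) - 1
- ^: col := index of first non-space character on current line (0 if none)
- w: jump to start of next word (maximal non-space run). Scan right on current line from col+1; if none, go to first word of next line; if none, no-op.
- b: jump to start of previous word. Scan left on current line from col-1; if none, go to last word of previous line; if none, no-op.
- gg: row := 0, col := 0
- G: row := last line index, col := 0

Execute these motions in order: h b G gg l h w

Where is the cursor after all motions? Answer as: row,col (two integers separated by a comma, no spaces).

After 1 (h): row=0 col=0 char='s'
After 2 (b): row=0 col=0 char='s'
After 3 (G): row=5 col=0 char='s'
After 4 (gg): row=0 col=0 char='s'
After 5 (l): row=0 col=1 char='a'
After 6 (h): row=0 col=0 char='s'
After 7 (w): row=0 col=5 char='l'

Answer: 0,5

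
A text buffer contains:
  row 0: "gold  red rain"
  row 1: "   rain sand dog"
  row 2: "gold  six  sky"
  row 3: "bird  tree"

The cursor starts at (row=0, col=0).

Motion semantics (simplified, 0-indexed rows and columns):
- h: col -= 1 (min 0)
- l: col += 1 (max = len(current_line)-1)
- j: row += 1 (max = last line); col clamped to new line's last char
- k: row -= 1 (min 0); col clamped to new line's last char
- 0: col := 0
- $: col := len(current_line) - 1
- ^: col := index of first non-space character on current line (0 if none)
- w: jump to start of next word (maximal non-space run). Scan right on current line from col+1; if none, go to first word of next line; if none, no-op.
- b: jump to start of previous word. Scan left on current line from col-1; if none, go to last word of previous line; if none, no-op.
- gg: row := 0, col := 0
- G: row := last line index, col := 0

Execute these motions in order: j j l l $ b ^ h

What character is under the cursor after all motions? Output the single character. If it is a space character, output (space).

After 1 (j): row=1 col=0 char='_'
After 2 (j): row=2 col=0 char='g'
After 3 (l): row=2 col=1 char='o'
After 4 (l): row=2 col=2 char='l'
After 5 ($): row=2 col=13 char='y'
After 6 (b): row=2 col=11 char='s'
After 7 (^): row=2 col=0 char='g'
After 8 (h): row=2 col=0 char='g'

Answer: g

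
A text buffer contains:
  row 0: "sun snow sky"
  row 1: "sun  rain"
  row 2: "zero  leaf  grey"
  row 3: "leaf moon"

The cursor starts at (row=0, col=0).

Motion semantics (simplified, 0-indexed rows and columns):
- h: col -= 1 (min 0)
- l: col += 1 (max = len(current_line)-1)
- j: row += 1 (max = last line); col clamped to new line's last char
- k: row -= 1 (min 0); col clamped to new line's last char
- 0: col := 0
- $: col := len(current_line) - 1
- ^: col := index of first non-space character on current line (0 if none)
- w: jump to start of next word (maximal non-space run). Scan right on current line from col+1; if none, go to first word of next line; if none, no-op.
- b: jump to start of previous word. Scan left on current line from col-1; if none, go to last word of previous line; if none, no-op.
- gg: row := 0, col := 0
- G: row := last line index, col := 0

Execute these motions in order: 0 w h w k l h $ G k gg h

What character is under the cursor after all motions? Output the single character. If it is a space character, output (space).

After 1 (0): row=0 col=0 char='s'
After 2 (w): row=0 col=4 char='s'
After 3 (h): row=0 col=3 char='_'
After 4 (w): row=0 col=4 char='s'
After 5 (k): row=0 col=4 char='s'
After 6 (l): row=0 col=5 char='n'
After 7 (h): row=0 col=4 char='s'
After 8 ($): row=0 col=11 char='y'
After 9 (G): row=3 col=0 char='l'
After 10 (k): row=2 col=0 char='z'
After 11 (gg): row=0 col=0 char='s'
After 12 (h): row=0 col=0 char='s'

Answer: s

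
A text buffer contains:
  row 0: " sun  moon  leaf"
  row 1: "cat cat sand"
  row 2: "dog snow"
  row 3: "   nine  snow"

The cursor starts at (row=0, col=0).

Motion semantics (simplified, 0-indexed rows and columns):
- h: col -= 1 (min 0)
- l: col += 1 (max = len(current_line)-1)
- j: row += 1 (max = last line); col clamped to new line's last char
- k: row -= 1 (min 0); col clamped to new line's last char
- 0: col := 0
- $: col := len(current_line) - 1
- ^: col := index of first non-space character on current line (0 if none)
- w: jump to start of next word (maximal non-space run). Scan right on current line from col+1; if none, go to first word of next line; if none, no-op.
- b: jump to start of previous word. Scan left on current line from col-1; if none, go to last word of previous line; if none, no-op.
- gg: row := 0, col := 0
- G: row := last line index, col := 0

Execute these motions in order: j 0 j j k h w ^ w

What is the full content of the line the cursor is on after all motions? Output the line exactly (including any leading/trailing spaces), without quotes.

After 1 (j): row=1 col=0 char='c'
After 2 (0): row=1 col=0 char='c'
After 3 (j): row=2 col=0 char='d'
After 4 (j): row=3 col=0 char='_'
After 5 (k): row=2 col=0 char='d'
After 6 (h): row=2 col=0 char='d'
After 7 (w): row=2 col=4 char='s'
After 8 (^): row=2 col=0 char='d'
After 9 (w): row=2 col=4 char='s'

Answer: dog snow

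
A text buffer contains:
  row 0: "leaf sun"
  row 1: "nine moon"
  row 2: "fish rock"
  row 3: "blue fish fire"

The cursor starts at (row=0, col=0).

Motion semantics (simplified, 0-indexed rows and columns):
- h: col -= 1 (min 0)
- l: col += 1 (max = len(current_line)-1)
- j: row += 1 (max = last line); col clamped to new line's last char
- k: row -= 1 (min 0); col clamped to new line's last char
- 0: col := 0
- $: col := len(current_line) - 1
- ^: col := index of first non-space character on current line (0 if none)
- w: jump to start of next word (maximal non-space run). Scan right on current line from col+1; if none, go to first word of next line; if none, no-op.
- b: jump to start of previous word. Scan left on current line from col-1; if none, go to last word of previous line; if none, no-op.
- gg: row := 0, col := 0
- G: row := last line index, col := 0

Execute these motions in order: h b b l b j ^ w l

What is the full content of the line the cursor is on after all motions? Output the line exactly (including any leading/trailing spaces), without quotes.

Answer: nine moon

Derivation:
After 1 (h): row=0 col=0 char='l'
After 2 (b): row=0 col=0 char='l'
After 3 (b): row=0 col=0 char='l'
After 4 (l): row=0 col=1 char='e'
After 5 (b): row=0 col=0 char='l'
After 6 (j): row=1 col=0 char='n'
After 7 (^): row=1 col=0 char='n'
After 8 (w): row=1 col=5 char='m'
After 9 (l): row=1 col=6 char='o'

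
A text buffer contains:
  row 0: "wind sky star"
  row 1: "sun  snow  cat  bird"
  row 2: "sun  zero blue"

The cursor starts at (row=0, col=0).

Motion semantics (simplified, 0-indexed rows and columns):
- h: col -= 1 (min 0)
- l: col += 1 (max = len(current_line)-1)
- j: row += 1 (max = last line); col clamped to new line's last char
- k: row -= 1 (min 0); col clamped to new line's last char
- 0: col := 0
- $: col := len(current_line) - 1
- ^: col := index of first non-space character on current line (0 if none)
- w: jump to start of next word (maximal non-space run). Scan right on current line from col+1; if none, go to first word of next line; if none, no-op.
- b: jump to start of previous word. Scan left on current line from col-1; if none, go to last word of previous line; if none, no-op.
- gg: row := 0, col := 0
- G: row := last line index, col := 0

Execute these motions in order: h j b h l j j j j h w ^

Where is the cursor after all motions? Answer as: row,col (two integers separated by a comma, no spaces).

Answer: 2,0

Derivation:
After 1 (h): row=0 col=0 char='w'
After 2 (j): row=1 col=0 char='s'
After 3 (b): row=0 col=9 char='s'
After 4 (h): row=0 col=8 char='_'
After 5 (l): row=0 col=9 char='s'
After 6 (j): row=1 col=9 char='_'
After 7 (j): row=2 col=9 char='_'
After 8 (j): row=2 col=9 char='_'
After 9 (j): row=2 col=9 char='_'
After 10 (h): row=2 col=8 char='o'
After 11 (w): row=2 col=10 char='b'
After 12 (^): row=2 col=0 char='s'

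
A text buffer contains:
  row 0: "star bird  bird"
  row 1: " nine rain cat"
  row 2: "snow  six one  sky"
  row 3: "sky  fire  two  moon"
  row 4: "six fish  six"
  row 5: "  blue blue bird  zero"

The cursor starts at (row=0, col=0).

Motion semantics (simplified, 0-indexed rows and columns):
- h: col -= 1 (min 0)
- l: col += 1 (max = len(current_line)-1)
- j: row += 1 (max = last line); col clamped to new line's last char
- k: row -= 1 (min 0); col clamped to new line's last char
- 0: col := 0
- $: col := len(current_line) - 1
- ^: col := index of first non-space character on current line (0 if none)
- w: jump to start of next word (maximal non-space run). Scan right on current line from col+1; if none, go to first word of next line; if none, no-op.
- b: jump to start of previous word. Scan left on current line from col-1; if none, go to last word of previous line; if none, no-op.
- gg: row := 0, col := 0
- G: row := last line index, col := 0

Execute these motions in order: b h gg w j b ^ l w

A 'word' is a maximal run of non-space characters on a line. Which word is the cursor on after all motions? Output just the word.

After 1 (b): row=0 col=0 char='s'
After 2 (h): row=0 col=0 char='s'
After 3 (gg): row=0 col=0 char='s'
After 4 (w): row=0 col=5 char='b'
After 5 (j): row=1 col=5 char='_'
After 6 (b): row=1 col=1 char='n'
After 7 (^): row=1 col=1 char='n'
After 8 (l): row=1 col=2 char='i'
After 9 (w): row=1 col=6 char='r'

Answer: rain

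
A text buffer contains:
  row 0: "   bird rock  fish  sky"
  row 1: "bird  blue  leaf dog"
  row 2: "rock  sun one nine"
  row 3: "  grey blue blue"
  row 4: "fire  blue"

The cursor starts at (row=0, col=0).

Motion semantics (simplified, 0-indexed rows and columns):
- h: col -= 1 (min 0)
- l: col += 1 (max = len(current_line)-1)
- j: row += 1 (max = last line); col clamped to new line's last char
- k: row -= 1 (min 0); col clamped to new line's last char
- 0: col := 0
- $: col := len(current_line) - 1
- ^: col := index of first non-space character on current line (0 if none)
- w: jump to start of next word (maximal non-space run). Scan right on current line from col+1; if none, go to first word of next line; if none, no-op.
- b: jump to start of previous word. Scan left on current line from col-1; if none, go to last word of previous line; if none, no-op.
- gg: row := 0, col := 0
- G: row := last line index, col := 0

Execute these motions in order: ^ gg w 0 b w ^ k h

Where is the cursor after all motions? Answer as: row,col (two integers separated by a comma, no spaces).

Answer: 0,2

Derivation:
After 1 (^): row=0 col=3 char='b'
After 2 (gg): row=0 col=0 char='_'
After 3 (w): row=0 col=3 char='b'
After 4 (0): row=0 col=0 char='_'
After 5 (b): row=0 col=0 char='_'
After 6 (w): row=0 col=3 char='b'
After 7 (^): row=0 col=3 char='b'
After 8 (k): row=0 col=3 char='b'
After 9 (h): row=0 col=2 char='_'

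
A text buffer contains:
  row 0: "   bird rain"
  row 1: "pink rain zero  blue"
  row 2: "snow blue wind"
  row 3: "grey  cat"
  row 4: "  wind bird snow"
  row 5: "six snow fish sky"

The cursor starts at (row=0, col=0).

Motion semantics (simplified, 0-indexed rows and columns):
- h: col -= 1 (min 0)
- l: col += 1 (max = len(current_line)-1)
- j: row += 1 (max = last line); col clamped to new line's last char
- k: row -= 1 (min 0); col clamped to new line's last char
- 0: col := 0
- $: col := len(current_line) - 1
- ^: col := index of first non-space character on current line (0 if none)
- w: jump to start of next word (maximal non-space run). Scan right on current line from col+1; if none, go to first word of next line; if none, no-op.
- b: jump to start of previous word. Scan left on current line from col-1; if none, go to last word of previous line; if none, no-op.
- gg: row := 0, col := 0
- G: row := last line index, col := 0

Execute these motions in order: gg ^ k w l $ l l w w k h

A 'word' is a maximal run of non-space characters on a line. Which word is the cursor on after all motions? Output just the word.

Answer: bird

Derivation:
After 1 (gg): row=0 col=0 char='_'
After 2 (^): row=0 col=3 char='b'
After 3 (k): row=0 col=3 char='b'
After 4 (w): row=0 col=8 char='r'
After 5 (l): row=0 col=9 char='a'
After 6 ($): row=0 col=11 char='n'
After 7 (l): row=0 col=11 char='n'
After 8 (l): row=0 col=11 char='n'
After 9 (w): row=1 col=0 char='p'
After 10 (w): row=1 col=5 char='r'
After 11 (k): row=0 col=5 char='r'
After 12 (h): row=0 col=4 char='i'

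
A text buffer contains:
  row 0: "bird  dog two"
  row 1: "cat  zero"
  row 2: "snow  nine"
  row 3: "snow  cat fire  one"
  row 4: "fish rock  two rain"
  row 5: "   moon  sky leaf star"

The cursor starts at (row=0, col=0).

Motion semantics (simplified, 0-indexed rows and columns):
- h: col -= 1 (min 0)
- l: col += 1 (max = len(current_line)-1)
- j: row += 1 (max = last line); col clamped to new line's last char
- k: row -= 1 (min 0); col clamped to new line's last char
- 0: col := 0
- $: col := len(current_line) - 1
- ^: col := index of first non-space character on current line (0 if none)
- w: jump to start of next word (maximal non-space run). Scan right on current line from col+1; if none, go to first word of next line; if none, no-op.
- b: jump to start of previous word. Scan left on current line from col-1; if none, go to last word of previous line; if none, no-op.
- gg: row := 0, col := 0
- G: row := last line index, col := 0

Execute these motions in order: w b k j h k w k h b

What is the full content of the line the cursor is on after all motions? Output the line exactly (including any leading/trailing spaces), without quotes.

Answer: bird  dog two

Derivation:
After 1 (w): row=0 col=6 char='d'
After 2 (b): row=0 col=0 char='b'
After 3 (k): row=0 col=0 char='b'
After 4 (j): row=1 col=0 char='c'
After 5 (h): row=1 col=0 char='c'
After 6 (k): row=0 col=0 char='b'
After 7 (w): row=0 col=6 char='d'
After 8 (k): row=0 col=6 char='d'
After 9 (h): row=0 col=5 char='_'
After 10 (b): row=0 col=0 char='b'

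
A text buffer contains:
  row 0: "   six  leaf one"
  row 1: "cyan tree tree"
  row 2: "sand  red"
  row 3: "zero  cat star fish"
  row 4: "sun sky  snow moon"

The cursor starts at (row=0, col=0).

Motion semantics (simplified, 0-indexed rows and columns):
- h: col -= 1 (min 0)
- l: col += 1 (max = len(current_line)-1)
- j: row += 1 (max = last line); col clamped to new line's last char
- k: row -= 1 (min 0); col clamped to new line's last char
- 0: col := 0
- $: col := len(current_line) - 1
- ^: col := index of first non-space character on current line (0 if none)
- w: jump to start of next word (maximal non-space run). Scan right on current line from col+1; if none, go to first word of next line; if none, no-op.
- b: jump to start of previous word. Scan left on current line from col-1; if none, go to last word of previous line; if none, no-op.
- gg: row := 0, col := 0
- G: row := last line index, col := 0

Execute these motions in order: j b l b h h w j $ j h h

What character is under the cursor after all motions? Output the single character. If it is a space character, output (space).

After 1 (j): row=1 col=0 char='c'
After 2 (b): row=0 col=13 char='o'
After 3 (l): row=0 col=14 char='n'
After 4 (b): row=0 col=13 char='o'
After 5 (h): row=0 col=12 char='_'
After 6 (h): row=0 col=11 char='f'
After 7 (w): row=0 col=13 char='o'
After 8 (j): row=1 col=13 char='e'
After 9 ($): row=1 col=13 char='e'
After 10 (j): row=2 col=8 char='d'
After 11 (h): row=2 col=7 char='e'
After 12 (h): row=2 col=6 char='r'

Answer: r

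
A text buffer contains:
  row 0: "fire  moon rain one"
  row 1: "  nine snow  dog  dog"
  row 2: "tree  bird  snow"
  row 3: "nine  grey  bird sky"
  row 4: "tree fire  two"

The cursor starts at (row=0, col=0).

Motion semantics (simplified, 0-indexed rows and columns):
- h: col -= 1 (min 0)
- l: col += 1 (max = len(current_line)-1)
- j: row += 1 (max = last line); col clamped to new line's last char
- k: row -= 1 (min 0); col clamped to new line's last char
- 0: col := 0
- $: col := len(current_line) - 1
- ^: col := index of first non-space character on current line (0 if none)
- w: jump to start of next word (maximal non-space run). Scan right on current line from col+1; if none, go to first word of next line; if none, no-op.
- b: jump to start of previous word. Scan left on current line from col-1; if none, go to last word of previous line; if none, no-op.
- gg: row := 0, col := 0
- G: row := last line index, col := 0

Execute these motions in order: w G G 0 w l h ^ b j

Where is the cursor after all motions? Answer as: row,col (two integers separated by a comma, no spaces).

After 1 (w): row=0 col=6 char='m'
After 2 (G): row=4 col=0 char='t'
After 3 (G): row=4 col=0 char='t'
After 4 (0): row=4 col=0 char='t'
After 5 (w): row=4 col=5 char='f'
After 6 (l): row=4 col=6 char='i'
After 7 (h): row=4 col=5 char='f'
After 8 (^): row=4 col=0 char='t'
After 9 (b): row=3 col=17 char='s'
After 10 (j): row=4 col=13 char='o'

Answer: 4,13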